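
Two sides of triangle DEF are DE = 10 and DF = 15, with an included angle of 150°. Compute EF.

By the law of cosines: EF^2 = DE^2 + DF^2 - 2*DE*DF*cos(D)
EF^2 = 10^2 + 15^2 - 2*10*15*cos(150°)
EF^2 = 100 + 225 - 300*(-sqrt(3)/2)
EF^2 = 150*sqrt(3) + 325
EF = 5*sqrt(6*sqrt(3) + 13)

5*sqrt(6*sqrt(3) + 13)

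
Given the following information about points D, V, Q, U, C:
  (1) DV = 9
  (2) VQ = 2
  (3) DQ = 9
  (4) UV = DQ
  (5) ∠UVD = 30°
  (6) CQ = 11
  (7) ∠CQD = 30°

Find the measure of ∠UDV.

From the given relations: UV = DQ = 9.
Step 1: By the law of cosines on triangle DVU: DU² = 9² + 9² − 2·9·9·cos(30°) = 21.7, so DU ≈ 4.66.
Step 2: By the inverse law of cosines on triangle UDV: cos(∠UDV) = (4.66² + 9² − 9²) / (2·4.66·9) = 21.7/83.86 = 0.2588, so ∠UDV = 75°.

Therefore, the measure of angle ∠UDV = 75°.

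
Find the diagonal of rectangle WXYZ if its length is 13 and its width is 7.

Using the Pythagorean theorem:
d² = 13² + 7² = 169 + 49 = 218
d = sqrt(218)

sqrt(218)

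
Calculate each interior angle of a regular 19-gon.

Each interior angle of a regular n-gon is (n - 2) * 180 / n.
For n = 19: (19 - 2) * 180 / 19 = 3060/19 = 3060/19 degrees.

3060/19 degrees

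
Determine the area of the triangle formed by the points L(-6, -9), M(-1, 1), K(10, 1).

The Shoelace formula computes the area from vertex coordinates by summing cross products.
For vertices (-6,-9), (-1,1), (10,1):
Signed sum = -6*1 - -1*-9 + -1*1 - 10*1 + 10*-9 - -6*1
= -15 + -11 + -84 = -110
Area = (1/2)|-110| = 55.

55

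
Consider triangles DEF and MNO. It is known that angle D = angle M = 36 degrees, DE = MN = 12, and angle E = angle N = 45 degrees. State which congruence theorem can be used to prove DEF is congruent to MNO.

The given information provides:
angle D = angle M = 36 degrees, DE = MN = 12, and angle E = angle N = 45 degrees
This matches the ASA congruence theorem.
Two pairs of corresponding angles and the included side are equal (Angle-Side-Angle).

ASA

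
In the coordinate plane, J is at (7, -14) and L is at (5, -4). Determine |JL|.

d = sqrt((5 - 7)^2 + (-4 - -14)^2)
d = sqrt(-2^2 + 10^2)
d = sqrt(4 + 100)
d = sqrt(104) = 2*sqrt(26)

2*sqrt(26)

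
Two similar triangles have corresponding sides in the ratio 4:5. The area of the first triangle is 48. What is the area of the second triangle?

For similar figures, the area ratio equals the square of the side ratio.
Side ratio (the first triangle to the second triangle) = 4:5, so area ratio = 4^2:5^2 = 16:25.
If the area of the first triangle is 48, then the area of the second triangle = 48 * (25/16) = 75.

75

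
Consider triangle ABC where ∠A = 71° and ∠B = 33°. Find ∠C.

angle C = 180 - 71 - 33 = 76 degrees.

76 degrees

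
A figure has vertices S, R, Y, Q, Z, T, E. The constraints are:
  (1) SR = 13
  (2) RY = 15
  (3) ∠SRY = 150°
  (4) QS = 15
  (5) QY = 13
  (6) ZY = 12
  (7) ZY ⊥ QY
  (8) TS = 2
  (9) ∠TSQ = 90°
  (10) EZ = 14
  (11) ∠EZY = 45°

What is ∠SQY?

Step 1: By the law of cosines on triangle SRY: SY² = 13² + 15² − 2·13·15·cos(150°) = 731.75, so SY ≈ 27.05.
Step 2: By the inverse law of cosines on triangle SQY: cos(∠SQY) = (15² + 13² − 27.05²) / (2·15·13) = -337.75/390 = -0.866, so ∠SQY = 150°.

Therefore, the measure of angle ∠SQY = 150°.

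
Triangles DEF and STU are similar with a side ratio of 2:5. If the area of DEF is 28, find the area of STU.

The ratio of areas of similar triangles = (side ratio)^2.
Side ratio = 2:5, so area ratio = 4:25.
Area of STU / Area of DEF = 25/4
Area of STU = 28 * 25/4 = 175

175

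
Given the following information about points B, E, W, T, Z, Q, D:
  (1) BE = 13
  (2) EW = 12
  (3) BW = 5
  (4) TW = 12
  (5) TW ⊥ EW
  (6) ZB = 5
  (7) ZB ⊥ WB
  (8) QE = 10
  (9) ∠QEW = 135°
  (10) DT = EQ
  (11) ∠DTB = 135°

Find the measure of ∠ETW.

Step 1: By the law of cosines on triangle TWE: TE² = 12² + 12² − 2·12·12·cos(90°) = 288, so TE = 12·√2.
Step 2: By the inverse law of cosines on triangle ETW: cos(∠ETW) = ((12·√2)² + 12² − 12²) / (2·12·√2·12) = 288/407.29 = 0.7071, so ∠ETW = 45°.

Therefore, the measure of angle ∠ETW = 45°.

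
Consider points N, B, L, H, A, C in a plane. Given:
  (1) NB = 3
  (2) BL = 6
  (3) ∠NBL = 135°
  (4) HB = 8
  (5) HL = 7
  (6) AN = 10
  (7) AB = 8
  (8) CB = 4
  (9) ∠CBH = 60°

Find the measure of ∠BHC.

Step 1: By the law of cosines on triangle HBC: HC² = 8² + 4² − 2·8·4·cos(60°) = 48, so HC = 4·√3.
Step 2: By the inverse law of cosines on triangle BHC: cos(∠BHC) = (8² + (4·√3)² − 4²) / (2·8·4·√3) = 96/110.85 = 0.866, so ∠BHC = 30°.

Therefore, the measure of angle ∠BHC = 30°.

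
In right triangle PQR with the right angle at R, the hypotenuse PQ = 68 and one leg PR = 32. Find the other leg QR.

QR = sqrt(68^2 - 32^2) = sqrt(3600) = 60

60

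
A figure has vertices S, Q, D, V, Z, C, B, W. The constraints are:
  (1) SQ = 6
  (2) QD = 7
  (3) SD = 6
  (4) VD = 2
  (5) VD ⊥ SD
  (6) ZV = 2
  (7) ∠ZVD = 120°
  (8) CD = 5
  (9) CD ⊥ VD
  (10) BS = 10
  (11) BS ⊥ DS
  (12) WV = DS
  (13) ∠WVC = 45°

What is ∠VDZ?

Step 1: By the law of cosines on triangle DVZ: DZ² = 2² + 2² − 2·2·2·cos(120°) = 12, so DZ = 2·√3.
Step 2: By the inverse law of cosines on triangle VDZ: cos(∠VDZ) = (2² + (2·√3)² − 2²) / (2·2·2·√3) = 12/13.86 = 0.866, so ∠VDZ = 30°.

Therefore, the measure of angle ∠VDZ = 30°.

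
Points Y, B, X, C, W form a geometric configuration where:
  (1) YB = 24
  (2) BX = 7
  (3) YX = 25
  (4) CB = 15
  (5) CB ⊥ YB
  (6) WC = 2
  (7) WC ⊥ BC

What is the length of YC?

Step 1: By the law of cosines on triangle YBC: YC² = 24² + 15² − 2·24·15·cos(90°) = 801, so YC = 3·√89.

Therefore, the length of YC = 3·√89.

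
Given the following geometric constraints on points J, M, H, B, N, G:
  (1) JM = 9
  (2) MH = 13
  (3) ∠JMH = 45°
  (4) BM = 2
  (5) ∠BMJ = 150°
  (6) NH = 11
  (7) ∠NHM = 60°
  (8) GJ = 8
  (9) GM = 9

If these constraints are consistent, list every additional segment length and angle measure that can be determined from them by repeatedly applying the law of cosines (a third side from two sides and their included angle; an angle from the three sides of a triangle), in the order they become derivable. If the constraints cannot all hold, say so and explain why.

The constraints are consistent. Derivable facts, in order:
After 1 step:
- JB ≈ 10.78
- JH ≈ 9.19
- MN = 7·√3
- ∠GJM = 63.61°
- ∠GMJ = 52.78°
- ∠JGM = 63.61°
After 2 steps:
- ∠BJM = 5.32°
- ∠HJM = 91.2°
- ∠HMN = 51.79°
- ∠HNM = 68.21°
- ∠JBM = 24.68°
- ∠JHM = 43.8°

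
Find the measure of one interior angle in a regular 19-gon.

Each interior angle of a regular n-gon is (n - 2) * 180 / n.
For n = 19: (19 - 2) * 180 / 19 = 3060/19 = 3060/19 degrees.

3060/19 degrees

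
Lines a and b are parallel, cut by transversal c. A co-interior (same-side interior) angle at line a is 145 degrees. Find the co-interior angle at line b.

Co-interior angles (same-side interior) formed by parallel lines and a transversal are supplementary (sum to 180 degrees).
The given angle is 145 degrees.
The co-interior angle = 180 - 145 = 35 degrees.

35 degrees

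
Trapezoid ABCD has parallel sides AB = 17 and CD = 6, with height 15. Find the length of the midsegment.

midsegment = (17 + 6) / 2 = 23 / 2 = 23/2

23/2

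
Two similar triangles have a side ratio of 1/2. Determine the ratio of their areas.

Area ratio = (side ratio)^2 = (1/2)^2 = 1:4.

1:4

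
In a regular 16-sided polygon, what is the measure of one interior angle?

Each interior angle of a regular n-gon is (n - 2) * 180 / n.
For n = 16: (16 - 2) * 180 / 16 = 2520/16 = 315/2 degrees.

315/2 degrees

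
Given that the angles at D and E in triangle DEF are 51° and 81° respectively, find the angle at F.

Let angle F = x. Then 51 + 81 + x = 180.
x = 180 - 132 = 48 degrees.

48 degrees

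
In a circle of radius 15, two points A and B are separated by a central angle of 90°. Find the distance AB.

Drop a perpendicular from the center to the chord, bisecting both the chord and the central angle.
Each half-chord = r sin(θ/2) = 15 sin(45°).
The full chord = 2 × 15 × sin(45°) = 15*sqrt(2).

15*sqrt(2)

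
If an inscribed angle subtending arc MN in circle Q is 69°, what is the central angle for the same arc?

Central angle = 2 × 69° = 138° (inscribed angle theorem).

138°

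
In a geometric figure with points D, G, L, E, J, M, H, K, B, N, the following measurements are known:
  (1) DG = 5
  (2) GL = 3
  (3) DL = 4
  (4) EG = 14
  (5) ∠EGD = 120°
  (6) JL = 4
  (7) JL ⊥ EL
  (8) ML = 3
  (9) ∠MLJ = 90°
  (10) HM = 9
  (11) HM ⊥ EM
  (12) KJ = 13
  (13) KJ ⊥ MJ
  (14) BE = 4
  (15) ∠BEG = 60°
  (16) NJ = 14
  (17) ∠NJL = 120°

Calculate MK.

Step 1: By the law of cosines on triangle JLM: JM² = 4² + 3² − 2·4·3·cos(90°) = 25, so JM = 5.
Step 2: By the law of cosines on triangle MJK: MK² = 5² + 13² − 2·5·13·cos(90°) = 194, so MK = √194.

Therefore, the length of MK = √194.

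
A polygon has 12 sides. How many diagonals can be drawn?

The number of diagonals in an n-gon is n(n - 3)/2.
For n = 12: 12(12 - 3)/2 = 12 × 9 / 2 = 54.

54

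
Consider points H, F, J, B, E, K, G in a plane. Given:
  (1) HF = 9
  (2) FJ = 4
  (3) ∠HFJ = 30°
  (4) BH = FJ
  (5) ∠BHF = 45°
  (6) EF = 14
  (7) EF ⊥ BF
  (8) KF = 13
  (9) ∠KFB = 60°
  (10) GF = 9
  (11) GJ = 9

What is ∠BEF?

From the given relations: BH = FJ = 4.
Step 1: By the law of cosines on triangle BHF: BF² = 4² + 9² − 2·4·9·cos(45°) = 46.09, so BF ≈ 6.79.
Step 2: By the law of cosines on triangle EFB: EB² = 14² + 6.79² − 2·14·6.79·cos(90°) = 242.09, so EB ≈ 15.56.
Step 3: By the inverse law of cosines on triangle BEF: cos(∠BEF) = (15.56² + 14² − 6.79²) / (2·15.56·14) = 392/435.66 = 0.8998, so ∠BEF = 25.87°.

Therefore, the measure of angle ∠BEF = 25.87°.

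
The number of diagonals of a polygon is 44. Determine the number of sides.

Using d = n(n - 3)/2, we solve 44 = n(n - 3)/2.
So n(n - 3) = 88.
Testing n = 11: 11 * 8 = 88 = 88. Correct.
The polygon has 11 sides.

11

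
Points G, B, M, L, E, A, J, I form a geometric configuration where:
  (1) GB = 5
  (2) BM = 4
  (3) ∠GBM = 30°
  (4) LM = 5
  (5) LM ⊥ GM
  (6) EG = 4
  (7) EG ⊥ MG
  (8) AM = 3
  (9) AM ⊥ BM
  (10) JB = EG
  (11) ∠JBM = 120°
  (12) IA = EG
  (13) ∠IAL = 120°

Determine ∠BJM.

From the given relations: JB = EG = 4.
Step 1: By the law of cosines on triangle JBM: JM² = 4² + 4² − 2·4·4·cos(120°) = 48, so JM = 4·√3.
Step 2: By the inverse law of cosines on triangle BJM: cos(∠BJM) = (4² + (4·√3)² − 4²) / (2·4·4·√3) = 48/55.43 = 0.866, so ∠BJM = 30°.

Therefore, the measure of angle ∠BJM = 30°.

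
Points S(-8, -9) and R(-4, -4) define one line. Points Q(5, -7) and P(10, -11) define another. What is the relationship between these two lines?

Slope of line 1: m1 = (-4 - -9)/(-4 - -8) = 5/4 = 5/4
Slope of line 2: m2 = (-11 - -7)/(10 - 5) = -4/5 = -4/5
m1 * m2 = (5/4) * (-4/5) = -1 = -1, so the lines are perpendicular.

Perpendicular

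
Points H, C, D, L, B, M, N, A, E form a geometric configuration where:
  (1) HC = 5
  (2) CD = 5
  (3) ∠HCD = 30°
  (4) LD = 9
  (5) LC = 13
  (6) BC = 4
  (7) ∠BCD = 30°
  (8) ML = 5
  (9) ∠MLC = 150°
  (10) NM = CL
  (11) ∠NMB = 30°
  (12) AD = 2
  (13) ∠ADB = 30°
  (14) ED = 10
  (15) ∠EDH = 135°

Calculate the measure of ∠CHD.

Step 1: By the law of cosines on triangle HCD: HD² = 5² + 5² − 2·5·5·cos(30°) = 6.7, so HD ≈ 2.59.
Step 2: By the inverse law of cosines on triangle CHD: cos(∠CHD) = (5² + 2.59² − 5²) / (2·5·2.59) = 6.7/25.88 = 0.2588, so ∠CHD = 75°.

Therefore, the measure of angle ∠CHD = 75°.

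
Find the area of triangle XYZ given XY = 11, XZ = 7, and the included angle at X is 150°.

Area = (1/2)(11)(7) sin(150°) = (1/2)(11)(7)(1/2) = 77/4

77/4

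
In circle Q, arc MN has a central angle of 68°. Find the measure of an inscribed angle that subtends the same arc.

Inscribed angle = 68° / 2 = 34° (inscribed angle theorem).

34°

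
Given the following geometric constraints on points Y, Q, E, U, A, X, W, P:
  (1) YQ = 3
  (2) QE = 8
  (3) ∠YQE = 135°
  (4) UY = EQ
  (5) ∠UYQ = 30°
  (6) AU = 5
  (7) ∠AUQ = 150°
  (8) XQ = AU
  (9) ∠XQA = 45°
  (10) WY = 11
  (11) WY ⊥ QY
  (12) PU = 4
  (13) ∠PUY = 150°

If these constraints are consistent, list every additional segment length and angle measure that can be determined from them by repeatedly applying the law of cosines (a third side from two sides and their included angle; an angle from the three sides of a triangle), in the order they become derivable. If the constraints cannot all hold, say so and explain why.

The constraints are consistent. Derivable facts, in order:
After 1 step:
- QU ≈ 5.61
- QW = √130
- YE ≈ 10.34
- YP ≈ 11.64
After 2 steps:
- QA ≈ 10.25
- ∠EYQ = 33.16°
- ∠PYU = 9.9°
- ∠QEY = 11.84°
- ∠QUY = 15.52°
- ∠QWY = 15.26°
- ∠UPY = 20.1°
- ∠UQY = 134.48°
- ∠WQY = 74.74°
After 3 steps:
- AX ≈ 7.58
- ∠AQU = 14.12°
- ∠QAU = 15.88°
After 4 steps:
- ∠AXQ = 107.22°
- ∠QAX = 27.78°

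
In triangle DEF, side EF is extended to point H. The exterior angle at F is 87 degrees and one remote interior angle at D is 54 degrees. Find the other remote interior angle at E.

By the exterior angle theorem: exterior angle = sum of remote interior angles.
87 = 54 + angle E
angle E = 87 - 54 = 33 degrees

33 degrees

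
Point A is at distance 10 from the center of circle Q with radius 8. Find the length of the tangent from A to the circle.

Let T be the point of tangency. Then QT ⊥ AT (radius ⊥ tangent).
In right triangle QTA: QA² = QT² + AT²
10² = 8² + AT²
AT² = 36, AT = 6

6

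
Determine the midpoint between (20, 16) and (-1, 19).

The midpoint is the point halfway along the segment.
Move half the horizontal distance: 20 + (-1 - 20)/2 = 20 + -21/2 = 19/2
Move half the vertical distance: 16 + (19 - 16)/2 = 16 + 3/2 = 35/2
Midpoint = (19/2, 35/2)

(19/2, 35/2)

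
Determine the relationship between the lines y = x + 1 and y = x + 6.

Slope of line 1: m1 = 1
Slope of line 2: m2 = 1
Two lines are parallel if and only if they have equal slopes (or both are vertical).
Here m1 = m2 = 1, confirming the lines are parallel.

Parallel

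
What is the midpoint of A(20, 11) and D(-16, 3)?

The midpoint is the point halfway along the segment.
Move half the horizontal distance: 20 + (-16 - 20)/2 = 20 + -36/2 = 2
Move half the vertical distance: 11 + (3 - 11)/2 = 11 + -8/2 = 7
Midpoint = (2, 7)

(2, 7)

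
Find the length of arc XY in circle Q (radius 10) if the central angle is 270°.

The full circumference is 2πr = 2π(10) = 20*pi.
The arc spans 270° out of 360°, which is a fraction of 3/4.
Arc length = 20*pi × 3/4 = 15*pi.

15*pi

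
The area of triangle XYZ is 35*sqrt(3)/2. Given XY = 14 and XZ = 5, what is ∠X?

sin(C) = 2 * 35*sqrt(3)/2 / (14 * 5) = sqrt(3)/2, so C = arcsin(sqrt(3)/2) = 60°.
Since sin(180° - C) = sin(C), the obtuse angle 120° gives the same area, so C = 60° or C = 120°.

60° or 120°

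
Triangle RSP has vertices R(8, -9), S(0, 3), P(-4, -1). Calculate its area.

The Shoelace formula computes the area from vertex coordinates by summing cross products.
For vertices (8,-9), (0,3), (-4,-1):
Signed sum = 8*3 - 0*-9 + 0*-1 - -4*3 + -4*-9 - 8*-1
= 24 + 12 + 44 = 80
Area = (1/2)|80| = 40.

40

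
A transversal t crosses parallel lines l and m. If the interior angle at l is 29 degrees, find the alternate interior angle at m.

Alternate interior angles lie on opposite sides of the transversal, between the parallel lines.
By the alternate interior angle theorem, they are equal: 29 degrees.

29 degrees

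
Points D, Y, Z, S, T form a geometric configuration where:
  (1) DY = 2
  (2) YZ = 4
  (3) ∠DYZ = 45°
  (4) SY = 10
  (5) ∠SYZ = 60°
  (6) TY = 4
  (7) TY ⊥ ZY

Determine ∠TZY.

Step 1: By the law of cosines on triangle ZYT: ZT² = 4² + 4² − 2·4·4·cos(90°) = 32, so ZT = 4·√2.
Step 2: By the inverse law of cosines on triangle TZY: cos(∠TZY) = ((4·√2)² + 4² − 4²) / (2·4·√2·4) = 32/45.25 = 0.7071, so ∠TZY = 45°.

Therefore, the measure of angle ∠TZY = 45°.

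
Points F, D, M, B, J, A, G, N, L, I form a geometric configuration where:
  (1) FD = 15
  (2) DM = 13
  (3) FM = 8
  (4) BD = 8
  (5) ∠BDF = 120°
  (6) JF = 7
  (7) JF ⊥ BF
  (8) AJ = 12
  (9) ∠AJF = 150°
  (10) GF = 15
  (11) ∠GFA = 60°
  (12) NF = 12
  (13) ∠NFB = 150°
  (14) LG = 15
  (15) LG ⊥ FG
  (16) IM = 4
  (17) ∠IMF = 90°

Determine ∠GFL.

Step 1: By the law of cosines on triangle FGL: FL² = 15² + 15² − 2·15·15·cos(90°) = 450, so FL = 15·√2.
Step 2: By the inverse law of cosines on triangle GFL: cos(∠GFL) = (15² + (15·√2)² − 15²) / (2·15·15·√2) = 450/636.4 = 0.7071, so ∠GFL = 45°.

Therefore, the measure of angle ∠GFL = 45°.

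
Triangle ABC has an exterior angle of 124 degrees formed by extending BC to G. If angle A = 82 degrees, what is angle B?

The exterior angle theorem states that an exterior angle equals the sum of the two non-adjacent interior angles.
So 124 = 82 + angle B, which gives angle B = 124 - 82 = 42 degrees.

42 degrees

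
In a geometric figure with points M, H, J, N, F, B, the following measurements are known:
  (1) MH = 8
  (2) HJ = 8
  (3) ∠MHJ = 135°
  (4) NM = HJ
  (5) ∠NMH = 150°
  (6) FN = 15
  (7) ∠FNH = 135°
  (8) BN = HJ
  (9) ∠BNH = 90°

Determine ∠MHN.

From the given relations: NM = HJ = 8.
Step 1: By the law of cosines on triangle HMN: HN² = 8² + 8² − 2·8·8·cos(150°) = 238.85, so HN ≈ 15.45.
Step 2: By the inverse law of cosines on triangle MHN: cos(∠MHN) = (8² + 15.45² − 8²) / (2·8·15.45) = 238.85/247.28 = 0.9659, so ∠MHN = 15°.

Therefore, the measure of angle ∠MHN = 15°.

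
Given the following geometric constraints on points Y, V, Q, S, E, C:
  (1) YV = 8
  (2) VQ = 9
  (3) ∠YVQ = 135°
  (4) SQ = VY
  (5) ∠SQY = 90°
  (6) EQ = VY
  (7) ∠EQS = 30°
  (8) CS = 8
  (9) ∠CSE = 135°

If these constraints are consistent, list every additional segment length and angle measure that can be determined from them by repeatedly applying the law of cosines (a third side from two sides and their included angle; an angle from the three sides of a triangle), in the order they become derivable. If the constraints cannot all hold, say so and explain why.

The constraints are consistent. Derivable facts, in order:
After 1 step:
- SE ≈ 4.14
- YQ ≈ 15.71
After 2 steps:
- EC = 8·√2
- YS ≈ 17.63
- ∠ESQ = 75°
- ∠QES = 75°
- ∠QYV = 23.9°
- ∠VQY = 21.1°
After 3 steps:
- ∠CES = 30°
- ∠ECS = 15°
- ∠QSY = 63.01°
- ∠QYS = 26.99°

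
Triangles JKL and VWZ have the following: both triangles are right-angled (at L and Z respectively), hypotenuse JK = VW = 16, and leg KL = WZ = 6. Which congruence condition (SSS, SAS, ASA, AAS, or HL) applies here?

Consider the given information: both triangles are right-angled (at L and Z respectively), hypotenuse JK = VW = 16, and leg KL = WZ = 6
This is not SSS or SAS: SSS requires all three pairs of sides, but we don't have that. SAS requires two sides and the included angle between them.
The correct criterion is HL. The hypotenuse and one leg of two right triangles are equal (Hypotenuse-Leg).

HL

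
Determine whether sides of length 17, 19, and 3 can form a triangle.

Sort the sides: 3, 17, 19.
It suffices to check that the sum of the two smallest exceeds the largest:
3 + 17 = 20 > 19. ✓
Yes, a valid triangle can be formed.

Yes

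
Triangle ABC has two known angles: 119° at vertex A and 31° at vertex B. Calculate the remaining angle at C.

By the triangle angle sum property, the three interior angles of any triangle add up to 180°.
We know angle A = 119° and angle B = 31°, so their sum is 150°.
Therefore angle C = 180° - 150° = 30°.

30 degrees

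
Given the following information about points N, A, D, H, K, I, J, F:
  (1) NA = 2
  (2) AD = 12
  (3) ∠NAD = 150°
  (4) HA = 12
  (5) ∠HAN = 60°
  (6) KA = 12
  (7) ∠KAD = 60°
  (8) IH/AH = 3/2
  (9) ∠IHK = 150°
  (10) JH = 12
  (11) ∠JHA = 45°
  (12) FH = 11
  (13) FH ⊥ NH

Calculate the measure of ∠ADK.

Step 1: By the law of cosines on triangle DAK: DK² = 12² + 12² − 2·12·12·cos(60°) = 144, so DK = 12.
Step 2: By the inverse law of cosines on triangle ADK: cos(∠ADK) = (12² + 12² − 12²) / (2·12·12) = 144/288 = 0.5, so ∠ADK = 60°.

Therefore, the measure of angle ∠ADK = 60°.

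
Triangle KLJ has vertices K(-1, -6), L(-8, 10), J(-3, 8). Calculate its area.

Using the Shoelace formula for a triangle:
Area = (1/2)|x0(y1 - y2) + x1(y2 - y0) + x2(y0 - y1)|
Area = (1/2)|-1(10 - 8) + -8(8 - -6) + -3(-6 - 10)|
Area = (1/2)|-2 + -112 + 48|
Area = (1/2)|-66|
Area = (1/2)(66)
Area = 33

33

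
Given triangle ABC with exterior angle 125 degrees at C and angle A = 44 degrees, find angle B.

angle B = 125 - 44 = 81 degrees (exterior angle theorem).

81 degrees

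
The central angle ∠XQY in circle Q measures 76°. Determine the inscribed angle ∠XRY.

An inscribed angle intercepts an arc from a point on the circle, while the central angle intercepts the same arc from the center.
The inscribed angle is always half the central angle: 76° / 2 = 38°.

38°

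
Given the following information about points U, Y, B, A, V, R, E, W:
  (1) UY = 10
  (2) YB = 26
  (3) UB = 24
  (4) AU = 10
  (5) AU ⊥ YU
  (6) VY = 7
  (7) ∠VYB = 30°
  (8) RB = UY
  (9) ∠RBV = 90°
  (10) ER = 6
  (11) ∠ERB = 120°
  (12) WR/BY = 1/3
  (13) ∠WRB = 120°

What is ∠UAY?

Step 1: By the law of cosines on triangle AUY: AY² = 10² + 10² − 2·10·10·cos(90°) = 200, so AY = 10·√2.
Step 2: By the inverse law of cosines on triangle UAY: cos(∠UAY) = (10² + (10·√2)² − 10²) / (2·10·10·√2) = 200/282.84 = 0.7071, so ∠UAY = 45°.

Therefore, the measure of angle ∠UAY = 45°.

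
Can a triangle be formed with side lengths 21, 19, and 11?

Yes.
The triangle inequality requires that the sum of any two sides exceeds the third.
Here 11 + 19 = 30 > 21, so the condition is met.

Yes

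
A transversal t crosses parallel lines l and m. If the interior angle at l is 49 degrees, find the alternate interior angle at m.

Alternate interior angles lie on opposite sides of the transversal, between the parallel lines.
By the alternate interior angle theorem, they are equal: 49 degrees.

49 degrees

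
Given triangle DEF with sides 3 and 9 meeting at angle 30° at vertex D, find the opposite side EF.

Law of cosines: EF^2 = 3^2 + 9^2 - 2(3)(9)cos(30°) = 90 - 27*sqrt(3), so EF = 3*sqrt(10 - 3*sqrt(3)).

3*sqrt(10 - 3*sqrt(3))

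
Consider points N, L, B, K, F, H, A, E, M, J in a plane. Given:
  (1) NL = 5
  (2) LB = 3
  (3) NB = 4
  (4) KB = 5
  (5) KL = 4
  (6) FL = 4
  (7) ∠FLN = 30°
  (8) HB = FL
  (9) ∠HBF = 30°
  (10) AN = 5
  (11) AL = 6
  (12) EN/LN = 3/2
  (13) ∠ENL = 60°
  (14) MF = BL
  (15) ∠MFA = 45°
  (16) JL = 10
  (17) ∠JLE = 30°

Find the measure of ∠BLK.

Step 1: By the inverse law of cosines on triangle BLK: cos(∠BLK) = (3² + 4² − 5²) / (2·3·4) = 0/24 = 0, so ∠BLK = 90°.

Therefore, the measure of angle ∠BLK = 90°.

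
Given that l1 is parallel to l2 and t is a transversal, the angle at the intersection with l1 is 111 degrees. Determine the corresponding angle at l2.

Corresponding angles are equal: 111 degrees.

111 degrees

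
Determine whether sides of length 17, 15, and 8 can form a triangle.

For three segments to close into a triangle, no single side can be as long as the other two combined.
The longest side is 17, and 8 + 15 = 23 > 17.
A triangle can be formed.

Yes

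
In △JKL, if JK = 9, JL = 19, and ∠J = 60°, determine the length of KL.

When two sides and the included angle are known, the law of cosines gives the third side.
c^2 = a^2 + b^2 - 2ab cos(C) generalizes the Pythagorean theorem to non-right triangles.
Here: KL^2 = 81 + 361 - 342*(1/2) = 271
KL = sqrt(271)

sqrt(271)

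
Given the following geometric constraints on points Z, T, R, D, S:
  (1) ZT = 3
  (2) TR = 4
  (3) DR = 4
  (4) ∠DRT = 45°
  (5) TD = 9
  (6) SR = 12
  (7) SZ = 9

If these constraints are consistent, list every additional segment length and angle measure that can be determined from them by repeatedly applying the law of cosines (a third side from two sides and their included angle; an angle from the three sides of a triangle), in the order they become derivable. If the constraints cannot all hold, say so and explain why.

These constraints are not satisfiable: by the triangle inequality in triangle RTD, (2) TR = 4 and (3) DR = 4 force TD ≤ 4 + 4 = 8, but (5) says TD = 9. No planar figure meets all of them, so nothing further can be derived.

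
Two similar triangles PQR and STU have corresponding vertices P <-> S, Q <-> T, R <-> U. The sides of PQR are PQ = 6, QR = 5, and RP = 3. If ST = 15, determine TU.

k = 15/6 = 5/2. TU = 5/2 * 5 = 25/2.

25/2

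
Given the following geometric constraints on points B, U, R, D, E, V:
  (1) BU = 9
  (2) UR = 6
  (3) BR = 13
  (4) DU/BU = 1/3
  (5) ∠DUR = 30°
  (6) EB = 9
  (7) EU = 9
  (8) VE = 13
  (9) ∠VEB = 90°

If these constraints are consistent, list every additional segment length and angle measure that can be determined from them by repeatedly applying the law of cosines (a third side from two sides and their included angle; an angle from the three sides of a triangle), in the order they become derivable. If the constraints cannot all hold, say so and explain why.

The constraints are consistent. Derivable facts, in order:
After 1 step:
- BV = 5·√10
- RD ≈ 3.72
- ∠BEU = 60°
- ∠BRU = 37.36°
- ∠BUE = 60°
- ∠BUR = 118.78°
- ∠EBU = 60°
- ∠RBU = 23.86°
After 2 steps:
- ∠BVE = 34.7°
- ∠DRU = 23.79°
- ∠EBV = 55.3°
- ∠RDU = 126.21°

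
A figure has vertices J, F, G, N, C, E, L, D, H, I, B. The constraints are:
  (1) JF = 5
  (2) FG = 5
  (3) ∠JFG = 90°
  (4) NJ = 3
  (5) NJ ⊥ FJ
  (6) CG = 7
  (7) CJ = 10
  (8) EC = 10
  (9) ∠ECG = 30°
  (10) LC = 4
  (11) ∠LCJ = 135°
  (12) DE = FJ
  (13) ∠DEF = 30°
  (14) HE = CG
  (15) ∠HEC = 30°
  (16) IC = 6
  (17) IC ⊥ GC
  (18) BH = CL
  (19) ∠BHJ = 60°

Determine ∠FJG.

Step 1: By the law of cosines on triangle JFG: JG² = 5² + 5² − 2·5·5·cos(90°) = 50, so JG = 5·√2.
Step 2: By the inverse law of cosines on triangle FJG: cos(∠FJG) = (5² + (5·√2)² − 5²) / (2·5·5·√2) = 50/70.71 = 0.7071, so ∠FJG = 45°.

Therefore, the measure of angle ∠FJG = 45°.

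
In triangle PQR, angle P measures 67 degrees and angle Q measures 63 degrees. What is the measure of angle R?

The interior angles sum to 180°: angle R = 180 - 67 - 63 = 50°.
The triangle is acute (angles 67°, 63°, 50°).

50 degrees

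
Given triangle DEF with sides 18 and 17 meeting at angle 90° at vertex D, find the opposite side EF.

By the law of cosines: EF^2 = DE^2 + DF^2 - 2*DE*DF*cos(D)
EF^2 = 18^2 + 17^2 - 2*18*17*cos(90°)
EF^2 = 324 + 289 - 612*(0)
EF^2 = 613
EF = sqrt(613)

sqrt(613)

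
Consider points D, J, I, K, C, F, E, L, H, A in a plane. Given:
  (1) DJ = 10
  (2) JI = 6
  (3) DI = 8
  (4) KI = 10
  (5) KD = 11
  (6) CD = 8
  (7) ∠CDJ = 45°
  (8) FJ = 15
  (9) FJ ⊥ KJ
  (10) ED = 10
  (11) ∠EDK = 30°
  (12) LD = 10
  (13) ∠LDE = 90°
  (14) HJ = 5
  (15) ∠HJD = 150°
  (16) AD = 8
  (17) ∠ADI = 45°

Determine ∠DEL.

Step 1: By the law of cosines on triangle EDL: EL² = 10² + 10² − 2·10·10·cos(90°) = 200, so EL = 10·√2.
Step 2: By the inverse law of cosines on triangle DEL: cos(∠DEL) = (10² + (10·√2)² − 10²) / (2·10·10·√2) = 200/282.84 = 0.7071, so ∠DEL = 45°.

Therefore, the measure of angle ∠DEL = 45°.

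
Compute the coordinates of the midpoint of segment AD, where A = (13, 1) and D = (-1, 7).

The midpoint is the point halfway along the segment.
Move half the horizontal distance: 13 + (-1 - 13)/2 = 13 + -14/2 = 6
Move half the vertical distance: 1 + (7 - 1)/2 = 1 + 6/2 = 4
Midpoint = (6, 4)

(6, 4)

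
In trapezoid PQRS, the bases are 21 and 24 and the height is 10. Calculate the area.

Area of a trapezoid = (base1 + base2) * height / 2
Area = (21 + 24) * 10 / 2
Area = 45 * 10 / 2
Area = 450 / 2
Area = 225

225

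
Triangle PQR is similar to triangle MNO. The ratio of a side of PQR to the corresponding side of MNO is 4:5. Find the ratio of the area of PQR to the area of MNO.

The ratio of areas of similar triangles equals the square of the side ratio.
Side ratio = 4:5
Area ratio = (4/5)^2 = 16/25 = 16:25

16:25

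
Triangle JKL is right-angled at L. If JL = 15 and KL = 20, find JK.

JK = sqrt(15^2 + 20^2) = sqrt(625) = 25

25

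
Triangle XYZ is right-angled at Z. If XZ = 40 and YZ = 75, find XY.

In a right triangle, the square of the hypotenuse equals the sum of the squares of the two legs.
The legs are 40 and 75, so the hypotenuse = sqrt(1600 + 5625) = sqrt(7225) = 85.

85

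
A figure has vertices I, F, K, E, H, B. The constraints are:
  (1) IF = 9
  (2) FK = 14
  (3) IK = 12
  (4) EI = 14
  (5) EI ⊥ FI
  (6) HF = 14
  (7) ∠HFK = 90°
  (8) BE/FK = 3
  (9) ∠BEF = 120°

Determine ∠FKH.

Step 1: By the law of cosines on triangle KFH: KH² = 14² + 14² − 2·14·14·cos(90°) = 392, so KH = 14·√2.
Step 2: By the inverse law of cosines on triangle FKH: cos(∠FKH) = (14² + (14·√2)² − 14²) / (2·14·14·√2) = 392/554.37 = 0.7071, so ∠FKH = 45°.

Therefore, the measure of angle ∠FKH = 45°.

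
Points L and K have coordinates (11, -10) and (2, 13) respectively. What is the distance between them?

The horizontal distance is |2 - 11| = 9 and the vertical distance is |13 - -10| = 23.
By the Pythagorean theorem, d = sqrt(9^2 + 23^2) = sqrt(610).

sqrt(610)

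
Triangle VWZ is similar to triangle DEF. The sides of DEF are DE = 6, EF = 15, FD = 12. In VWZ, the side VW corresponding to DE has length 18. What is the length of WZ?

Similar triangles have proportional sides. Setting up the proportion:
VW / DE = WZ / EF
18 / 6 = WZ / 15
WZ = 15 * 18 / 6 = 45.

45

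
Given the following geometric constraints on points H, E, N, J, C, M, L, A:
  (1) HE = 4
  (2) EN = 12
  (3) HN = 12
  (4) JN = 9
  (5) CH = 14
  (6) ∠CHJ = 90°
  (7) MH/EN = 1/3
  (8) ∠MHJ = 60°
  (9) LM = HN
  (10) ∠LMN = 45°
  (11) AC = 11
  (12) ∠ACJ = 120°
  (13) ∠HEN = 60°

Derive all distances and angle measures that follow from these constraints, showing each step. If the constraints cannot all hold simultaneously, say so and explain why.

These constraints are not satisfiable: (1), (2) and (3) fix all three sides of triangle HEN, so by the law of cosines cos(∠HEN) = (4² + 12² − 12²) / (2·4·12) = 0.1667, i.e. ∠HEN ≈ 80.41°, which contradicts (13) ∠HEN = 60°. No planar figure meets all of them, so nothing further can be derived.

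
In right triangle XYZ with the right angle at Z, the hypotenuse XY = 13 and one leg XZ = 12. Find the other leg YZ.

Rearranging the Pythagorean theorem to solve for the unknown leg:
leg^2 = hypotenuse^2 - known_leg^2 = 169 - 144 = 25
leg = sqrt(25) = 5.

5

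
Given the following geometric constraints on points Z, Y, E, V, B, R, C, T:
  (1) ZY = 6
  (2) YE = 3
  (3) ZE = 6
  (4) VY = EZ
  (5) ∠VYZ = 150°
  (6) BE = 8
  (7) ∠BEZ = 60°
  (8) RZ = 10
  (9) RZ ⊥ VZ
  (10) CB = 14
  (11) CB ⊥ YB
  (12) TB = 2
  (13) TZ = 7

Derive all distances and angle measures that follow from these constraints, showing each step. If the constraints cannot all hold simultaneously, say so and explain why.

The constraints are consistent.

From the given relations:
  VY = EZ = 6

Step 1: From ZY = 6, YV = 6, and ∠ZYV = 150°, by the law of cosines:
  ZV² = ZY² + YV² - 2·ZY·YV·cos(150°) = 36 + 36 + 62.35 = 134.4
  ZV ≈ 11.59

Step 2: From ZE = 6, EB = 8, and ∠ZEB = 60°, by the law of cosines:
  ZB² = ZE² + EB² - 2·ZE·EB·cos(60°) = 36 + 64 - 48 = 52
  ZB = 2·√13

Step 3: From ZE = 6, ZY = 6, EY = 3, by the inverse law of cosines:
  cos(∠EZY) = (ZE² + ZY² - EY²) / (2·ZE·ZY)
  ∠EZY = 28.96°

Step 4: From YE = 3, YZ = 6, EZ = 6, by the inverse law of cosines:
  cos(∠EYZ) = (YE² + YZ² - EZ²) / (2·YE·YZ)
  ∠EYZ = 75.52°

Step 5: From EY = 3, EZ = 6, YZ = 6, by the inverse law of cosines:
  cos(∠YEZ) = (EY² + EZ² - YZ²) / (2·EY·EZ)
  ∠YEZ = 75.52°

Step 6: From VZ = 11.59, ZR = 10, and ∠VZR = 90°, by the law of cosines:
  VR² = VZ² + ZR² - 2·VZ·ZR·cos(90°) = 134.4 + 100 - 0 = 234.4
  VR ≈ 15.31

Step 7: From ZB = 2·√13, ZE = 6, BE = 8, by the inverse law of cosines:
  cos(∠BZE) = (ZB² + ZE² - BE²) / (2·ZB·ZE)
  ∠BZE = 73.9°

Step 8: From ZB = 2·√13, ZT = 7, BT = 2, by the inverse law of cosines:
  cos(∠BZT) = (ZB² + ZT² - BT²) / (2·ZB·ZT)
  ∠BZT = 16.09°

Step 9: From ZV = 11.59, ZY = 6, VY = 6, by the inverse law of cosines:
  cos(∠VZY) = (ZV² + ZY² - VY²) / (2·ZV·ZY)
  ∠VZY = 15°

Step 10: From VY = 6, VZ = 11.59, YZ = 6, by the inverse law of cosines:
  cos(∠YVZ) = (VY² + VZ² - YZ²) / (2·VY·VZ)
  ∠YVZ = 15°

Step 11: From BE = 8, BZ = 2·√13, EZ = 6, by the inverse law of cosines:
  cos(∠EBZ) = (BE² + BZ² - EZ²) / (2·BE·BZ)
  ∠EBZ = 46.1°

Step 12: From BT = 2, BZ = 2·√13, TZ = 7, by the inverse law of cosines:
  cos(∠TBZ) = (BT² + BZ² - TZ²) / (2·BT·BZ)
  ∠TBZ = 75.96°

Step 13: From TB = 2, TZ = 7, BZ = 2·√13, by the inverse law of cosines:
  cos(∠BTZ) = (TB² + TZ² - BZ²) / (2·TB·TZ)
  ∠BTZ = 87.95°

Step 14: From VR = 15.31, VZ = 11.59, RZ = 10, by the inverse law of cosines:
  cos(∠RVZ) = (VR² + VZ² - RZ²) / (2·VR·VZ)
  ∠RVZ = 40.79°

Step 15: From RV = 15.31, RZ = 10, VZ = 11.59, by the inverse law of cosines:
  cos(∠VRZ) = (RV² + RZ² - VZ²) / (2·RV·RZ)
  ∠VRZ = 49.21°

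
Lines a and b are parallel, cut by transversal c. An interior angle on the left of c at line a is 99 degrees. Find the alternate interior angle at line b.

Alternate interior angles lie on opposite sides of the transversal, between the parallel lines.
By the alternate interior angle theorem, they are equal: 99 degrees.

99 degrees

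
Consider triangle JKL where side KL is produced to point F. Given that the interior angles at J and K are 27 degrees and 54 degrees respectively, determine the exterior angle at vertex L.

Exterior angle = 27 + 54 = 81 degrees (exterior angle theorem).

81 degrees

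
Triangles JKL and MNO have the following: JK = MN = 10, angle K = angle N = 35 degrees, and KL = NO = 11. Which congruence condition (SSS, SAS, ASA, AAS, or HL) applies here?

Consider the given information: JK = MN = 10, angle K = angle N = 35 degrees, and KL = NO = 11
This is not ASA or AAS: ASA requires two angles and the side between them. AAS requires two angles and a non-included side.
The correct criterion is SAS. Two pairs of corresponding sides and the included angle are equal (Side-Angle-Side).

SAS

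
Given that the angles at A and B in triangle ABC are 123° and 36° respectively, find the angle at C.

Let angle C = x. Then 123 + 36 + x = 180.
x = 180 - 159 = 21 degrees.

21 degrees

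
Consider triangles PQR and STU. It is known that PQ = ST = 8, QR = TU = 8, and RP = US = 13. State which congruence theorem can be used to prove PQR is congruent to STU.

The given information matches SSS: All three pairs of corresponding sides are equal (Side-Side-Side).

SSS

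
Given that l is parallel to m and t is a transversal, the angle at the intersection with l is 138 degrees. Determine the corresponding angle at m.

Corresponding angles are equal: 138 degrees.

138 degrees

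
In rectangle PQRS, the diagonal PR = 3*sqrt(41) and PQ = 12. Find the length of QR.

The diagonal of a rectangle forms a right triangle with the two sides.
Rearranging the Pythagorean theorem: missing side = sqrt(d^2 - known^2).
= sqrt(369 - 144) = sqrt(225) = 15.

15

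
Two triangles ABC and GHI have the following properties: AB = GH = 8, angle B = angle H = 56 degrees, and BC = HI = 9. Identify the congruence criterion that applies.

The given information matches SAS: Two pairs of corresponding sides and the included angle are equal (Side-Angle-Side).

SAS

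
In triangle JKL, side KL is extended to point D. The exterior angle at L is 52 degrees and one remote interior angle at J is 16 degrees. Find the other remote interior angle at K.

The exterior angle theorem states that an exterior angle equals the sum of the two non-adjacent interior angles.
So 52 = 16 + angle K, which gives angle K = 52 - 16 = 36 degrees.

36 degrees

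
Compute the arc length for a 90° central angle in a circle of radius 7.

The full circumference is 2πr = 2π(7) = 14*pi.
The arc spans 90° out of 360°, which is a fraction of 1/4.
Arc length = 14*pi × 1/4 = 7*pi/2.

7*pi/2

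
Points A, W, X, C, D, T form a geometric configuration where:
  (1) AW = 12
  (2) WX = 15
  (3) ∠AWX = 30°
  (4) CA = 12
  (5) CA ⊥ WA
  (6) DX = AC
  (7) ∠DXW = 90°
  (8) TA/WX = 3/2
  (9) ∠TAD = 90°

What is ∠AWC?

Step 1: By the law of cosines on triangle WAC: WC² = 12² + 12² − 2·12·12·cos(90°) = 288, so WC = 12·√2.
Step 2: By the inverse law of cosines on triangle AWC: cos(∠AWC) = (12² + (12·√2)² − 12²) / (2·12·12·√2) = 288/407.29 = 0.7071, so ∠AWC = 45°.

Therefore, the measure of angle ∠AWC = 45°.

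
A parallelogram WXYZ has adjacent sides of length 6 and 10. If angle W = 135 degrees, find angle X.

In a parallelogram, consecutive angles are supplementary (sum to 180°).
angle X = 180 - angle W
angle X = 180 - 135
angle X = 45 degrees

45 degrees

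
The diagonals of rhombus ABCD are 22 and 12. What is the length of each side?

The diagonals of a rhombus bisect each other at right angles.
Half-diagonals: 22/2 = 11 and 12/2 = 6
side = sqrt(11^2 + 6^2)
side = sqrt(121 + 36)
side = sqrt(157)

sqrt(157)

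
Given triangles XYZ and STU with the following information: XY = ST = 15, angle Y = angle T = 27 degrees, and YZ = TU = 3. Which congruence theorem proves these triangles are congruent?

The given information matches SAS: Two pairs of corresponding sides and the included angle are equal (Side-Angle-Side).

SAS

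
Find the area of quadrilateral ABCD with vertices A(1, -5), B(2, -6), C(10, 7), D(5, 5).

Shoelace: sum of cross terms = 63, Area = (1/2)|63| = 63/2

63/2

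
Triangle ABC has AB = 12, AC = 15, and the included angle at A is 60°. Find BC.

By the law of cosines: BC^2 = AB^2 + AC^2 - 2*AB*AC*cos(A)
BC^2 = 12^2 + 15^2 - 2*12*15*cos(60°)
BC^2 = 144 + 225 - 360*(1/2)
BC^2 = 189
BC = 3*sqrt(21)

3*sqrt(21)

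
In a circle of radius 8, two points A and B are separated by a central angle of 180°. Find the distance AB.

Drop a perpendicular from the center to the chord, bisecting both the chord and the central angle.
Each half-chord = r sin(θ/2) = 8 sin(90°).
The full chord = 2 × 8 × sin(90°) = 16.

16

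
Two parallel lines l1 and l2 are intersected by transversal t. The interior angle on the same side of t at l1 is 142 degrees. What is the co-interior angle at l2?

Co-interior (same-side interior) angles are between the parallel lines on the same side of the transversal.
Unlike corresponding or alternate interior angles, they are supplementary rather than equal.
So the angle = 180 - 142 = 38 degrees.

38 degrees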